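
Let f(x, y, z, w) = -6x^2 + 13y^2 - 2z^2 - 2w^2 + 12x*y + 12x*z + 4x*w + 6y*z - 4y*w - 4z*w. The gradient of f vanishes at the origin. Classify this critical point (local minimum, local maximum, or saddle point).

The Hessian at the origin is H = [[-12, 12, 12, 4], [12, 26, 6, -4], [12, 6, -4, -4], [4, -4, -4, -4]].
Applying the same elementary operations to the rows and columns of H produces a congruent diagonal matrix with entries -12, 38, -10/19, -8/3.
That gives 1 positive, 3 negative pivots.
H is indefinite, so the origin is a saddle point.

saddle point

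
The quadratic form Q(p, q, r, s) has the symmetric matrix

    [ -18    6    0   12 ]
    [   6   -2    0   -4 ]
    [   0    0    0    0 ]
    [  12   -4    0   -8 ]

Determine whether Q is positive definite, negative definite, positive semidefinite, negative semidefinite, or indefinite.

negative semidefinite

Row-reducing A symmetrically gives the diagonal entries -18, 0, 0, 0.
Counting signs: 1 negative, 3 zero.
Hence Q is negative semidefinite.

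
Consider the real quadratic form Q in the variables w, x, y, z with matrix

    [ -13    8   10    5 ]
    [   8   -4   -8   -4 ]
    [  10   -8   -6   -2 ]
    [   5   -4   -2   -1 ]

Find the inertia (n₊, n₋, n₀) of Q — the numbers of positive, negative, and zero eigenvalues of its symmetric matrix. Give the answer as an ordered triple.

(1, 2, 1)

Row-reducing A symmetrically gives the diagonal entries -13, 12/13, -2, 0.
Counting signs: 1 positive, 2 negative, 1 zero.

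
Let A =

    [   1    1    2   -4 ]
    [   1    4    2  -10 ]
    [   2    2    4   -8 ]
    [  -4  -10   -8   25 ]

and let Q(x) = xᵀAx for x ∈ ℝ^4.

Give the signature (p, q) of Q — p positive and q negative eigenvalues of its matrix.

(2, 1)

Applying the same elementary operations to the rows and columns of A produces a congruent diagonal matrix with entries 1, 3, 0, -3.
Counting signs: 2 positive, 1 negative, 1 zero.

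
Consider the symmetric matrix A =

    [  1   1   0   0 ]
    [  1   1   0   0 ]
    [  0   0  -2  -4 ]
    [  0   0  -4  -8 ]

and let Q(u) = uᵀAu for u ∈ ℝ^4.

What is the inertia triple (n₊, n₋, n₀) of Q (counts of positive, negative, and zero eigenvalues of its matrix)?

Applying the same elementary operations to the rows and columns of A produces a congruent diagonal matrix with entries 1, 0, -2, 0.
So there are 1 positive, 1 negative, 2 zero pivots.

(1, 1, 2)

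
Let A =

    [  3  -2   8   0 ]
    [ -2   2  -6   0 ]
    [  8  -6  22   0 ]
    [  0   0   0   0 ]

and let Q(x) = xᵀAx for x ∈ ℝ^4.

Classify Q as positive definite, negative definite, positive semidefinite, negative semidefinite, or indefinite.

Row-reducing A symmetrically gives the diagonal entries 3, 2/3, 0, 0.
So there are 2 positive, 2 zero pivots.
Hence Q is positive semidefinite.

positive semidefinite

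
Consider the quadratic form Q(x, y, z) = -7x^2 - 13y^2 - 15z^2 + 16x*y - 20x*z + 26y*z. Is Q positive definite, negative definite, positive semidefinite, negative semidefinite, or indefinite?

The symmetric matrix is A = [[-7, 8, -10], [8, -13, 13], [-10, 13, -15]].
Symmetric row and column elimination reduces A to a congruent diagonal form with pivots -7, -27/7, -2/27.
Counting signs: 3 negative.
Hence Q is negative definite.

negative definite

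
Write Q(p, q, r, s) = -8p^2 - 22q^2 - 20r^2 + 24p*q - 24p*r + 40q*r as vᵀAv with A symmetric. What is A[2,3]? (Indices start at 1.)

20

The coefficient of q·r in Q is 40. For a symmetric A this equals A[2,3] + A[3,2] = 2·A[2,3].
So A[2,3] = 40/2 = 20.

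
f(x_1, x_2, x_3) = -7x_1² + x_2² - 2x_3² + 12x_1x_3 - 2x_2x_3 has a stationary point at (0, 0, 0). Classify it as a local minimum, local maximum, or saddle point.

saddle point

The Hessian at the origin is H = [[-14, 0, 12], [0, 2, -2], [12, -2, -4]].
Congruent diagonalization of H (simultaneous row and column reduction) yields pivots -14, 2, 30/7.
Counting signs: 2 positive, 1 negative.
H is indefinite, so the origin is a saddle point.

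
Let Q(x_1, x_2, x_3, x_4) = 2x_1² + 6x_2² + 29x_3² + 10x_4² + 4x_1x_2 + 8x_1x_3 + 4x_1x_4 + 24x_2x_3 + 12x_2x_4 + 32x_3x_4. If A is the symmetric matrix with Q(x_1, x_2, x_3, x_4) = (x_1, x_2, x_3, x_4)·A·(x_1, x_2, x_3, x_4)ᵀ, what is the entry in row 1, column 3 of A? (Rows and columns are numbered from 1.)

The coefficient of x_1·x_3 in Q is 8. For a symmetric A this equals A[1,3] + A[3,1] = 2·A[1,3].
So A[1,3] = 8/2 = 4.

4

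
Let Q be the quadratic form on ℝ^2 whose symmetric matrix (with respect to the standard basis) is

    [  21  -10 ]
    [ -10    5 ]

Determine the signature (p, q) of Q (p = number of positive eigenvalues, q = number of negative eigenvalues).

Applying the same elementary operations to the rows and columns of A produces a congruent diagonal matrix with entries 21, 5/21.
That gives 2 positive pivots.

(2, 0)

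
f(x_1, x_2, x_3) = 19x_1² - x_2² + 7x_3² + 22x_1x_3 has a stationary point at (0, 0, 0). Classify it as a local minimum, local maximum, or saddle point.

saddle point

The Hessian at the origin is H = [[38, 0, 22], [0, -2, 0], [22, 0, 14]].
Symmetric row and column elimination reduces H to a congruent diagonal form with pivots 38, -2, 24/19.
That gives 2 positive, 1 negative pivots.
H is indefinite, so the origin is a saddle point.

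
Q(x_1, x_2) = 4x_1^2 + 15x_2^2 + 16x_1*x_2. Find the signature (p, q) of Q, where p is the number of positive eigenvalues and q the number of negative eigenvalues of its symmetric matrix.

The associated matrix is A = [[4, 8], [8, 15]].
Row-reducing A symmetrically gives the diagonal entries 4, -1.
So there are 1 positive, 1 negative pivots.

(1, 1)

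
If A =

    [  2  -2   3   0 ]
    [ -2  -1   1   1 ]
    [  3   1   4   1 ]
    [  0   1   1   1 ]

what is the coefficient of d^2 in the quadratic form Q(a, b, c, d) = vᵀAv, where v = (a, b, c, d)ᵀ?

1

The coefficient of d^2 is the diagonal entry A[4,4] = 1.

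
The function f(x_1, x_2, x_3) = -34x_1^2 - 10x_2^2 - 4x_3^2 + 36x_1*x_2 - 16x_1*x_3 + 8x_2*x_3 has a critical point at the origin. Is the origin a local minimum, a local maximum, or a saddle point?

The Hessian at the origin is H = [[-68, 36, -16], [36, -20, 8], [-16, 8, -8]].
Congruent diagonalization of H (simultaneous row and column reduction) yields pivots -68, -16/17, -4.
Counting signs: 3 negative.
H is negative definite, so the origin is a strict local maximum.

local maximum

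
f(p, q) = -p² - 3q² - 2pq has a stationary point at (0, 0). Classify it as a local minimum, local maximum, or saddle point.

The Hessian at the origin is H = [[-2, -2], [-2, -6]].
det H = -2·-6 − (-2)² = 8 > 0 and H[1,1] = -2 < 0, so H is negative definite.
Therefore the origin is a local maximum.

local maximum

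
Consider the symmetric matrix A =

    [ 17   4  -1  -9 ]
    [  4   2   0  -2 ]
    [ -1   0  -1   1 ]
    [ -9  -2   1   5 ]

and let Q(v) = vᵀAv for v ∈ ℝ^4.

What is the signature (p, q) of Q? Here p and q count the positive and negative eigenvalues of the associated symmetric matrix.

Applying the same elementary operations to the rows and columns of A produces a congruent diagonal matrix with entries 17, 18/17, -10/9, 2/5.
Counting signs: 3 positive, 1 negative.

(3, 1)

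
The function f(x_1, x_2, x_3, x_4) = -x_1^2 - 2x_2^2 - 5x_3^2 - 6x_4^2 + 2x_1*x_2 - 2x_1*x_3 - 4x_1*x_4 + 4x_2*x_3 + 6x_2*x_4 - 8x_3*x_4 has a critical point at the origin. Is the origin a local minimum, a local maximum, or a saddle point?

The Hessian at the origin is H = [[-2, 2, -2, -4], [2, -4, 4, 6], [-2, 4, -10, -8], [-4, 6, -8, -12]].
Congruent diagonalization of H (simultaneous row and column reduction) yields pivots -2, -2, -6, -4/3.
That gives 4 negative pivots.
H is negative definite, so the origin is a strict local maximum.

local maximum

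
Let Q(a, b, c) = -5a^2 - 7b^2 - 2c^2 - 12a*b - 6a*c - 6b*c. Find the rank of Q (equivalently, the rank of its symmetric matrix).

The symmetric matrix is A = [[-5, -6, -3], [-6, -7, -3], [-3, -3, -2]].
Symmetric row and column elimination reduces A to a congruent diagonal form with pivots -5, 1/5, -2.
So there are 1 positive, 2 negative pivots.
The rank is the number of nonzero pivots: 3.

3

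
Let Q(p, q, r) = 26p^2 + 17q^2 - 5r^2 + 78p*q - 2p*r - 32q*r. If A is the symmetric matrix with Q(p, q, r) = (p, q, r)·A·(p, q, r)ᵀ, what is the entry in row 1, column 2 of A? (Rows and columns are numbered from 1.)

39

The coefficient of p·q in Q is 78. For a symmetric A this equals A[1,2] + A[2,1] = 2·A[1,2].
So A[1,2] = 78/2 = 39.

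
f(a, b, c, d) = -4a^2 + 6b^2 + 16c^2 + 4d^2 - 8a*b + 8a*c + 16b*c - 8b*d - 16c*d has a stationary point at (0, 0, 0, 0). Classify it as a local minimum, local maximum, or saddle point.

The Hessian at the origin is H = [[-8, -8, 8, 0], [-8, 12, 16, -8], [8, 16, 32, -16], [0, -8, -16, 8]].
Applying the same elementary operations to the rows and columns of H produces a congruent diagonal matrix with entries -8, 20, 184/5, 8/23.
So there are 3 positive, 1 negative pivots.
H is indefinite, so the origin is a saddle point.

saddle point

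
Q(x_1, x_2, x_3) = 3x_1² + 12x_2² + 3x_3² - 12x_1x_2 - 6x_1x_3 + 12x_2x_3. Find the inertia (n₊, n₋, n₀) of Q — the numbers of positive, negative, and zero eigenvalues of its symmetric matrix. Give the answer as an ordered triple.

The associated matrix is A = [[3, -6, -3], [-6, 12, 6], [-3, 6, 3]].
Symmetric row and column elimination reduces A to a congruent diagonal form with pivots 3, 0, 0.
Counting signs: 1 positive, 2 zero.

(1, 0, 2)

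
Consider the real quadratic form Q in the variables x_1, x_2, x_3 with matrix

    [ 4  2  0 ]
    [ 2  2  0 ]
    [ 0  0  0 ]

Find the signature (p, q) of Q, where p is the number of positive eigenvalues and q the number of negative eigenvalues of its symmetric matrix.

Symmetric row and column elimination reduces A to a congruent diagonal form with pivots 4, 1, 0.
That gives 2 positive, 1 zero pivots.

(2, 0)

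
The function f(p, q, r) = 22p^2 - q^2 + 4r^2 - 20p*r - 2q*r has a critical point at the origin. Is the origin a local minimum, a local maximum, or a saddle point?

saddle point

The Hessian at the origin is H = [[44, 0, -20], [0, -2, -2], [-20, -2, 8]].
Symmetric row and column elimination reduces H to a congruent diagonal form with pivots 44, -2, 10/11.
So there are 2 positive, 1 negative pivots.
H is indefinite, so the origin is a saddle point.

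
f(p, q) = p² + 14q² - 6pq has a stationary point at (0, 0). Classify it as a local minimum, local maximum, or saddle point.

local minimum

The Hessian at the origin is H = [[2, -6], [-6, 28]].
det H = 2·28 − (-6)² = 20 > 0 and H[1,1] = 2 > 0, so H is positive definite.
Therefore the origin is a local minimum.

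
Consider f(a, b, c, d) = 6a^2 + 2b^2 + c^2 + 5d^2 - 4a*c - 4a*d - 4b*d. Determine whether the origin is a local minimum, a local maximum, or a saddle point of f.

local minimum

The Hessian at the origin is H = [[12, 0, -4, -4], [0, 4, 0, -4], [-4, 0, 2, 0], [-4, -4, 0, 10]].
Applying the same elementary operations to the rows and columns of H produces a congruent diagonal matrix with entries 12, 4, 2/3, 2.
Counting signs: 4 positive.
H is positive definite, so the origin is a strict local minimum.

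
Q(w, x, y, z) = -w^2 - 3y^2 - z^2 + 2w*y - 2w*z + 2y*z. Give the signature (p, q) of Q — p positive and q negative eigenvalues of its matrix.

(0, 2)

The symmetric matrix is A = [[-1, 0, 1, -1], [0, 0, 0, 0], [1, 0, -3, 1], [-1, 0, 1, -1]].
Congruent diagonalization of A (simultaneous row and column reduction) yields pivots -1, 0, -2, 0.
Counting signs: 2 negative, 2 zero.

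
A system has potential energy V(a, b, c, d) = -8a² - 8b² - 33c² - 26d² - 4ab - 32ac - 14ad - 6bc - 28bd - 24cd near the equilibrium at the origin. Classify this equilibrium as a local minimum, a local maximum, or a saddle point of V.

The Hessian at the origin is H = [[-16, -4, -32, -14], [-4, -16, -6, -28], [-32, -6, -66, -24], [-14, -28, -24, -52]].
Row-reducing H symmetrically gives the diagonal entries -16, -15, -26/15, 15/26.
So there are 1 positive, 3 negative pivots.
H is indefinite, so the origin is a saddle point.

saddle point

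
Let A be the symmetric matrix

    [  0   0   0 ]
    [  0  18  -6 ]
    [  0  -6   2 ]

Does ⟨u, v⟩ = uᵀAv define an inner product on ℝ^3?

no

Row-reducing A symmetrically gives the diagonal entries 0, 18, 0.
That gives 1 positive, 2 zero pivots.
Hence Q is positive semidefinite.
⟨·,·⟩ is an inner product exactly when A is positive definite.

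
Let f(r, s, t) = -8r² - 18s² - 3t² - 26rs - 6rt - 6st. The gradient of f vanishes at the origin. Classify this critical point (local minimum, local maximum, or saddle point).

saddle point

The Hessian at the origin is H = [[-16, -26, -6], [-26, -36, -6], [-6, -6, -6]].
Row-reducing H symmetrically gives the diagonal entries -16, 25/4, -6.
Counting signs: 1 positive, 2 negative.
H is indefinite, so the origin is a saddle point.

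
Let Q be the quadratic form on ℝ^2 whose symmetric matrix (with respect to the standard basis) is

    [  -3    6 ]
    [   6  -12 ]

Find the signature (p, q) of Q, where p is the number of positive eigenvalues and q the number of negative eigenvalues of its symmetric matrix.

(0, 1)

Congruent diagonalization of A (simultaneous row and column reduction) yields pivots -3, 0.
That gives 1 negative, 1 zero pivots.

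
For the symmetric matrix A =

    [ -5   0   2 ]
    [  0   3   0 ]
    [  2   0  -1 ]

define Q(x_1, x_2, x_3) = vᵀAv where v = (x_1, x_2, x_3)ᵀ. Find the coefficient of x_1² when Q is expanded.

The coefficient of x_1² is the diagonal entry A[1,1] = -5.

-5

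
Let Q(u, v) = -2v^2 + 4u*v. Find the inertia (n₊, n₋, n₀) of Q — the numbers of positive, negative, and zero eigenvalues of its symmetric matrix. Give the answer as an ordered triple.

The symmetric matrix is A = [[0, 2], [2, -2]].
By Sylvester's law of inertia any congruent diagonalization of A has 1 positive, 1 negative and 0 zero entries.

(1, 1, 0)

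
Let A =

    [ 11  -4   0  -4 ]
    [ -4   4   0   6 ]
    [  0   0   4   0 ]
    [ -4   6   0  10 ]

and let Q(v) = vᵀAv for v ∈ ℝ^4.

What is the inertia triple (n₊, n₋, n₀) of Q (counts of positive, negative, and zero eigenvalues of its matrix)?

(4, 0, 0)

Applying the same elementary operations to the rows and columns of A produces a congruent diagonal matrix with entries 11, 28/11, 4, 3/7.
That gives 4 positive pivots.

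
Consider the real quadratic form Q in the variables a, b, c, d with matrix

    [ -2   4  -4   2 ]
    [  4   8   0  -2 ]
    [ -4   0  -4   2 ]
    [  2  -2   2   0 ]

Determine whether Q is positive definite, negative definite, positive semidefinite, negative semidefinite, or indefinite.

A is congruent to a diagonal matrix with 2 positive, 2 negative and 0 zero entries, so Q is indefinite.

indefinite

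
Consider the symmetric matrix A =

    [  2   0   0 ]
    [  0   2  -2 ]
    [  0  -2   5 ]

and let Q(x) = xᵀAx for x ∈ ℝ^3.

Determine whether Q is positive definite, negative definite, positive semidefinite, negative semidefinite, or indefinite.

Leading principal minors: Δ_1 = 2, Δ_2 = 4, Δ_3 = 12.
All leading principal minors are positive, so by Sylvester's criterion Q is positive definite.

positive definite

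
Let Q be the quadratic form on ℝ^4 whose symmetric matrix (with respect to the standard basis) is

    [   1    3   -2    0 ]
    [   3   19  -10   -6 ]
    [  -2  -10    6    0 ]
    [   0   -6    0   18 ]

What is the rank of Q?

3

Row-reducing A symmetrically gives the diagonal entries 1, 10, 2/5, 0.
Counting signs: 3 positive, 1 zero.
The rank is the number of nonzero pivots: 3.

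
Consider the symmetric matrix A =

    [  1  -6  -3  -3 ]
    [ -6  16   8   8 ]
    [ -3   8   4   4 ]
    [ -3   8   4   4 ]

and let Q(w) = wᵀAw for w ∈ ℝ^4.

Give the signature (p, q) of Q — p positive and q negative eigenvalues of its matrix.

Symmetric row and column elimination reduces A to a congruent diagonal form with pivots 1, -20, 0, 0.
Counting signs: 1 positive, 1 negative, 2 zero.

(1, 1)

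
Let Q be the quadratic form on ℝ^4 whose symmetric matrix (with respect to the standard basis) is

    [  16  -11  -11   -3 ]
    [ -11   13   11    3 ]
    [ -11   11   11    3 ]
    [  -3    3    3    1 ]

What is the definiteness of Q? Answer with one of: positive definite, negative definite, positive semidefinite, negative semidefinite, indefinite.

Congruent diagonalization of A (simultaneous row and column reduction) yields pivots 16, 87/16, 110/87, 2/11.
That gives 4 positive pivots.
Hence Q is positive definite.

positive definite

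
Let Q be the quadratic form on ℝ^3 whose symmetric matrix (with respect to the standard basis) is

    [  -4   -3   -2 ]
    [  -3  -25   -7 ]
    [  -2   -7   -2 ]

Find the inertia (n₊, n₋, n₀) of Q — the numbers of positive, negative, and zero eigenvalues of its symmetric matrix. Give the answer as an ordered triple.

Congruent diagonalization of A (simultaneous row and column reduction) yields pivots -4, -91/4, 30/91.
So there are 1 positive, 2 negative pivots.

(1, 2, 0)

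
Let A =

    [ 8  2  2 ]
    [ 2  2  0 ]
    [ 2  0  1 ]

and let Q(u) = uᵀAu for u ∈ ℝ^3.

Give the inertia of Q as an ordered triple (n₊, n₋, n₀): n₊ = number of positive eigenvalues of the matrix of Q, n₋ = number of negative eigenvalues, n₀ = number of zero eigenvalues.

Congruent diagonalization of A (simultaneous row and column reduction) yields pivots 8, 3/2, 1/3.
So there are 3 positive pivots.

(3, 0, 0)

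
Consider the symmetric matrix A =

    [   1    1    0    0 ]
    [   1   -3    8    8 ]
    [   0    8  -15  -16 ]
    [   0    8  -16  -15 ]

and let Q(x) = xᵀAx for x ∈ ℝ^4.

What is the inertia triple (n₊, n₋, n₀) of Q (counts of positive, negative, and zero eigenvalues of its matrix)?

(3, 1, 0)

Symmetric row and column elimination reduces A to a congruent diagonal form with pivots 1, -4, 1, 1.
So there are 3 positive, 1 negative pivots.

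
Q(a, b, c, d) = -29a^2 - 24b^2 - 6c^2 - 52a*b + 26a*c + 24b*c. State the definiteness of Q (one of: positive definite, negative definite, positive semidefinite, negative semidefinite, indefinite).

Write A = [[-29, -26, 13, 0], [-26, -24, 12, 0], [13, 12, -6, 0], [0, 0, 0, 0]].
Row-reducing A symmetrically gives the diagonal entries -29, -20/29, 0, 0.
Counting signs: 2 negative, 2 zero.
Hence Q is negative semidefinite.

negative semidefinite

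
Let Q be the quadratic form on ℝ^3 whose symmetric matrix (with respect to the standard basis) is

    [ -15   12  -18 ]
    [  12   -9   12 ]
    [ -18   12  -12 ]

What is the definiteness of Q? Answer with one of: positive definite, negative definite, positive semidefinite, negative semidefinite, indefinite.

Row-reducing A symmetrically gives the diagonal entries -15, 3/5, 0.
That gives 1 positive, 1 negative, 1 zero pivots.
Hence Q is indefinite.

indefinite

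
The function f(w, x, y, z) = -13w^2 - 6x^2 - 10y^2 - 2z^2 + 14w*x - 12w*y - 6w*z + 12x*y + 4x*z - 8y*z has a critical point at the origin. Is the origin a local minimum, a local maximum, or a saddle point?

The Hessian at the origin is H = [[-26, 14, -12, -6], [14, -12, 12, 4], [-12, 12, -20, -8], [-6, 4, -8, -4]].
Symmetric row and column elimination reduces H to a congruent diagonal form with pivots -26, -58/13, -220/29, -4/55.
Counting signs: 4 negative.
H is negative definite, so the origin is a strict local maximum.

local maximum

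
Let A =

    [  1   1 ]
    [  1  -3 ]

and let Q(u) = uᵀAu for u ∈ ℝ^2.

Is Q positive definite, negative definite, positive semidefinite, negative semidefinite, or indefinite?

For the 2×2 matrix [[1, 1], [1, -3]]: det = 1·-3 − (1)² = -4, trace = -2.
det < 0 so the eigenvalues have opposite signs; the form is indefinite.

indefinite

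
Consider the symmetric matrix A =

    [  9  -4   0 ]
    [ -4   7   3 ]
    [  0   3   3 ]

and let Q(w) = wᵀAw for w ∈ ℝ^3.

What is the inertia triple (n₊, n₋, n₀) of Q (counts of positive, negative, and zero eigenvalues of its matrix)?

(3, 0, 0)

Row-reducing A symmetrically gives the diagonal entries 9, 47/9, 60/47.
That gives 3 positive pivots.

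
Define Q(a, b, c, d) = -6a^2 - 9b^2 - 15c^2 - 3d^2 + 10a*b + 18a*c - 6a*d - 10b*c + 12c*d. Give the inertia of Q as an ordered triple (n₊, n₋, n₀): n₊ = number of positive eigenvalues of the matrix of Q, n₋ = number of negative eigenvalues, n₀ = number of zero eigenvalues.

(0, 3, 1)

The associated matrix is A = [[-6, 5, 9, -3], [5, -9, -5, 0], [9, -5, -15, 6], [-3, 0, 6, -3]].
Symmetric row and column elimination reduces A to a congruent diagonal form with pivots -6, -29/6, -6/29, 0.
So there are 3 negative, 1 zero pivots.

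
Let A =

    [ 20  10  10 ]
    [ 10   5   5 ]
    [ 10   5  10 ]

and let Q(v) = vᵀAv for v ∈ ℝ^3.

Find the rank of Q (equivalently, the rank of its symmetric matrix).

2

Row-reducing A symmetrically gives the diagonal entries 20, 0, 5.
So there are 2 positive, 1 zero pivots.
The rank is the number of nonzero pivots: 2.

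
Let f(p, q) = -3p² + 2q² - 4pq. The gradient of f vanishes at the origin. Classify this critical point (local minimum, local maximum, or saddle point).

The Hessian at the origin is H = [[-6, -4], [-4, 4]].
det H = -6·4 − (-4)² = -40 < 0, so H is indefinite.
Therefore the origin is a saddle point.

saddle point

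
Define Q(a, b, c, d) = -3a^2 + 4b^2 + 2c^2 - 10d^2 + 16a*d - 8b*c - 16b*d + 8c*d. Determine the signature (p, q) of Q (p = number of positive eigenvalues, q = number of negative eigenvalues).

(2, 2)

The symmetric matrix is A = [[-3, 0, 0, 8], [0, 4, -4, -8], [0, -4, 2, 4], [8, -8, 4, -10]].
An LDLᵀ factorisation of A has diagonal entries -3, 4, -2, 10/3.
So there are 2 positive, 2 negative pivots.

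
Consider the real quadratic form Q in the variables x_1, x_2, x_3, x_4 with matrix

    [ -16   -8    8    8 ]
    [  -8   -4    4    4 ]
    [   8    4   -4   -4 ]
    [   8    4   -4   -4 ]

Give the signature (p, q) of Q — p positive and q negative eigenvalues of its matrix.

Row-reducing A symmetrically gives the diagonal entries -16, 0, 0, 0.
Counting signs: 1 negative, 3 zero.

(0, 1)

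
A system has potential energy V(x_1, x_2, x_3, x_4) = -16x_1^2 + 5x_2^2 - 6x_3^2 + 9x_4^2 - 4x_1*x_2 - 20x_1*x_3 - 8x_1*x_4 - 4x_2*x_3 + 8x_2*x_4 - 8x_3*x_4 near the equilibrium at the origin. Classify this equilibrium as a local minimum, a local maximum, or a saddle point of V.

The Hessian at the origin is H = [[-32, -4, -20, -8], [-4, 10, -4, 8], [-20, -4, -12, -8], [-8, 8, -8, 18]].
Row-reducing H symmetrically gives the diagonal entries -32, 21/2, 2/7, 2.
Counting signs: 3 positive, 1 negative.
H is indefinite, so the origin is a saddle point.

saddle point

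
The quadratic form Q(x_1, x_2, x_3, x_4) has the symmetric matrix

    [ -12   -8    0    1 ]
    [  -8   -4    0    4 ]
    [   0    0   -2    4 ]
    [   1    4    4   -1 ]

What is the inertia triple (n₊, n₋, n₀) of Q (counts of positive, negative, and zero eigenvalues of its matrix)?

(1, 3, 0)

Row-reducing A symmetrically gives the diagonal entries -12, 4/3, -2, -5/4.
Counting signs: 1 positive, 3 negative.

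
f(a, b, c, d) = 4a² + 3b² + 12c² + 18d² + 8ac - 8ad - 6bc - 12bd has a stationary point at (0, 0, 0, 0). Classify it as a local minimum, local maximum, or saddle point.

The Hessian at the origin is H = [[8, 0, 8, -8], [0, 6, -6, -12], [8, -6, 24, 0], [-8, -12, 0, 36]].
Symmetric row and column elimination reduces H to a congruent diagonal form with pivots 8, 6, 10, 12/5.
Counting signs: 4 positive.
H is positive definite, so the origin is a strict local minimum.

local minimum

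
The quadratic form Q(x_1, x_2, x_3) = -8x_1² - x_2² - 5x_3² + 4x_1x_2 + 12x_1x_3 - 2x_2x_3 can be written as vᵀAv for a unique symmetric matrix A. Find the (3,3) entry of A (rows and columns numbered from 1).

-5

The coefficient of x_3² in Q is -5, and that is exactly A[3,3].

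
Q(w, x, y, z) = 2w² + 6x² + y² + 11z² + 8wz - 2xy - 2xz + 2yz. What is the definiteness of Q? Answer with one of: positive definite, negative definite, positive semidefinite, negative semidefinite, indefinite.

The symmetric matrix of Q is A = [[2, 0, 0, 4], [0, 6, -1, -1], [0, -1, 1, 1], [4, -1, 1, 11]].
Leading principal minors: Δ_1 = 2, Δ_2 = 12, Δ_3 = 10, Δ_4 = 20.
All leading principal minors are positive, so by Sylvester's criterion Q is positive definite.

positive definite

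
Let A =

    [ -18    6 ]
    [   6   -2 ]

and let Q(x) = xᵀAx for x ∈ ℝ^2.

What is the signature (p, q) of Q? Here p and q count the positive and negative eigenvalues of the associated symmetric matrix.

Symmetric row and column elimination reduces A to a congruent diagonal form with pivots -18, 0.
Counting signs: 1 negative, 1 zero.

(0, 1)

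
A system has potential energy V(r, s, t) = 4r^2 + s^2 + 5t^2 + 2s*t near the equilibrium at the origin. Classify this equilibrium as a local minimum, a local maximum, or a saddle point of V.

local minimum

The Hessian at the origin is H = [[8, 0, 0], [0, 2, 2], [0, 2, 10]].
Symmetric row and column elimination reduces H to a congruent diagonal form with pivots 8, 2, 8.
Counting signs: 3 positive.
H is positive definite, so the origin is a strict local minimum.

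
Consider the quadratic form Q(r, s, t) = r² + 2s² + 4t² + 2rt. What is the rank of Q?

3

The symmetric matrix is A = [[1, 0, 1], [0, 2, 0], [1, 0, 4]].
Symmetric row and column elimination reduces A to a congruent diagonal form with pivots 1, 2, 3.
That gives 3 positive pivots.
The rank is the number of nonzero pivots: 3.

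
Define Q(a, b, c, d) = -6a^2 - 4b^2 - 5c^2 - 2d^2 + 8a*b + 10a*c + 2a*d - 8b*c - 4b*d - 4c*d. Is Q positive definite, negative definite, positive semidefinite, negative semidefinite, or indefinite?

negative semidefinite

Write A = [[-6, 4, 5, 1], [4, -4, -4, -2], [5, -4, -5, -2], [1, -2, -2, -2]].
Symmetric row and column elimination reduces A to a congruent diagonal form with pivots -6, -4/3, -1/2, 0.
Counting signs: 3 negative, 1 zero.
Hence Q is negative semidefinite.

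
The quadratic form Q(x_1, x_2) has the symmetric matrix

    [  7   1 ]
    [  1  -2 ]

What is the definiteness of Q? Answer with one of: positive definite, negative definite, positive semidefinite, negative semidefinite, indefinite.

For the 2×2 matrix [[7, 1], [1, -2]]: det = 7·-2 − (1)² = -15, trace = 5.
det < 0 so the eigenvalues have opposite signs; the form is indefinite.

indefinite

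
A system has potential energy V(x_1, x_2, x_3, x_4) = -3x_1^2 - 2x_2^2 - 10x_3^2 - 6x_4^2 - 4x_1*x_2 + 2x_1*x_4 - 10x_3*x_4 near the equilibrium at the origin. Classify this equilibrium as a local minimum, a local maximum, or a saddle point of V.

local maximum

The Hessian at the origin is H = [[-6, -4, 0, 2], [-4, -4, 0, 0], [0, 0, -20, -10], [2, 0, -10, -12]].
An LDLᵀ factorisation of H has diagonal entries -6, -4/3, -20, -5.
Counting signs: 4 negative.
H is negative definite, so the origin is a strict local maximum.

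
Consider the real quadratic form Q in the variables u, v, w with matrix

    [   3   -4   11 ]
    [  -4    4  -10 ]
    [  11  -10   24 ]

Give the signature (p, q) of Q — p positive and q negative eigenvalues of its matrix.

Symmetric row and column elimination reduces A to a congruent diagonal form with pivots 3, -4/3, 0.
Counting signs: 1 positive, 1 negative, 1 zero.

(1, 1)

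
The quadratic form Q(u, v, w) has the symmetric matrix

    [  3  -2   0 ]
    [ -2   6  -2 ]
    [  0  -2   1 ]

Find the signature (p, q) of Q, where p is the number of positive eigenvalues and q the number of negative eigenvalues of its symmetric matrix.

Applying the same elementary operations to the rows and columns of A produces a congruent diagonal matrix with entries 3, 14/3, 1/7.
That gives 3 positive pivots.

(3, 0)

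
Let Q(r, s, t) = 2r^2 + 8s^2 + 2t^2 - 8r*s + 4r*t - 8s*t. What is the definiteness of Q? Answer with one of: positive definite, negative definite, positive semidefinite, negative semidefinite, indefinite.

positive semidefinite

The associated matrix is A = [[2, -4, 2], [-4, 8, -4], [2, -4, 2]].
Congruent diagonalization of A (simultaneous row and column reduction) yields pivots 2, 0, 0.
So there are 1 positive, 2 zero pivots.
Hence Q is positive semidefinite.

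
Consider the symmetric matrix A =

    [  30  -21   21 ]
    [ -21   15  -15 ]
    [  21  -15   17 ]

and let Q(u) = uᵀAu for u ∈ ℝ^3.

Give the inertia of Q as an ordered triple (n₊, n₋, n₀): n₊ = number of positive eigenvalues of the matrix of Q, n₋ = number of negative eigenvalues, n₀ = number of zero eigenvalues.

Symmetric row and column elimination reduces A to a congruent diagonal form with pivots 30, 3/10, 2.
Counting signs: 3 positive.

(3, 0, 0)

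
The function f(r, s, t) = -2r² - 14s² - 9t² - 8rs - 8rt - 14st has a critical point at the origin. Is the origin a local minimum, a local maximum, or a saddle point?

local maximum

The Hessian at the origin is H = [[-4, -8, -8], [-8, -28, -14], [-8, -14, -18]].
Congruent diagonalization of H (simultaneous row and column reduction) yields pivots -4, -12, -5/3.
That gives 3 negative pivots.
H is negative definite, so the origin is a strict local maximum.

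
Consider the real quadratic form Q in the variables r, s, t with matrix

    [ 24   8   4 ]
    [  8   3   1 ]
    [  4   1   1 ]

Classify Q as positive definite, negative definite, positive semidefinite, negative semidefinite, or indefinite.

positive semidefinite

Symmetric row and column elimination reduces A to a congruent diagonal form with pivots 24, 1/3, 0.
So there are 2 positive, 1 zero pivots.
Hence Q is positive semidefinite.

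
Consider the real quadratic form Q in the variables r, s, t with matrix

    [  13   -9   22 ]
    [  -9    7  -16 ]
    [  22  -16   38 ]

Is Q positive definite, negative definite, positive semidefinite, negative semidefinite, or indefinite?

positive semidefinite

Congruent diagonalization of A (simultaneous row and column reduction) yields pivots 13, 10/13, 0.
Counting signs: 2 positive, 1 zero.
Hence Q is positive semidefinite.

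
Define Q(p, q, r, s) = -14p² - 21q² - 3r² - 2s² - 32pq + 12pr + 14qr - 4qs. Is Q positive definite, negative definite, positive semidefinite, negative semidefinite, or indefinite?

The symmetric matrix is A = [[-14, -16, 6, 0], [-16, -21, 7, -2], [6, 7, -3, 0], [0, -2, 0, -2]].
Symmetric row and column elimination reduces A to a congruent diagonal form with pivots -14, -19/7, -8/19, -1/2.
That gives 4 negative pivots.
Hence Q is negative definite.

negative definite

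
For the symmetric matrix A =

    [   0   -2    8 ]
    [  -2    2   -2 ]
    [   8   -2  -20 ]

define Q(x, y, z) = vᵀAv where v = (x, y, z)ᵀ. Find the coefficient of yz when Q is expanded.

-4

The coefficient of yz is A[2,3] + A[3,2] = 2·(-2) = -4.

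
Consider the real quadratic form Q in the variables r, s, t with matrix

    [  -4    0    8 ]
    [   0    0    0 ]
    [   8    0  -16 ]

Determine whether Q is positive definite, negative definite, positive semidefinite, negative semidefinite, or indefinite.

negative semidefinite

Row-reducing A symmetrically gives the diagonal entries -4, 0, 0.
That gives 1 negative, 2 zero pivots.
Hence Q is negative semidefinite.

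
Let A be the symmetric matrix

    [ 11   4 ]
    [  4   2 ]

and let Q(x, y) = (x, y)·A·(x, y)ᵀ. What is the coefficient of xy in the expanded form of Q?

8

The coefficient of xy is A[1,2] + A[2,1] = 2·4 = 8.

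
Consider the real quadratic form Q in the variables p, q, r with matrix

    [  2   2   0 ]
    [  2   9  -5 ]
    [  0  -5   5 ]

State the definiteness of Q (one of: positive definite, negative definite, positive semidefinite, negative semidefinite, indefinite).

Leading principal minors: Δ_1 = 2, Δ_2 = 14, Δ_3 = 20.
All leading principal minors are positive, so by Sylvester's criterion Q is positive definite.

positive definite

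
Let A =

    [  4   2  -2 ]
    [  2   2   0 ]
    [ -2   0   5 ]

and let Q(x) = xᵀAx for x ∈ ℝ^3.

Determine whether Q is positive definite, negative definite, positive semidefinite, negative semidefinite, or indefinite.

positive definite

Leading principal minors: Δ_1 = 4, Δ_2 = 4, Δ_3 = 12.
All leading principal minors are positive, so by Sylvester's criterion Q is positive definite.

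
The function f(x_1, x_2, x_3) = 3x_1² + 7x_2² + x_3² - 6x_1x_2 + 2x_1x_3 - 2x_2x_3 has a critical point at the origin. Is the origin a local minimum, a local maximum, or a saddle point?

local minimum

The Hessian at the origin is H = [[6, -6, 2], [-6, 14, -2], [2, -2, 2]].
Applying the same elementary operations to the rows and columns of H produces a congruent diagonal matrix with entries 6, 8, 4/3.
That gives 3 positive pivots.
H is positive definite, so the origin is a strict local minimum.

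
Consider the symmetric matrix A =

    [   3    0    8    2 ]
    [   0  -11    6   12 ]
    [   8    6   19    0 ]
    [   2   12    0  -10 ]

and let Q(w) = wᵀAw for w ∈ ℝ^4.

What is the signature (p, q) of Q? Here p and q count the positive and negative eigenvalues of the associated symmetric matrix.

Applying the same elementary operations to the rows and columns of A produces a congruent diagonal matrix with entries 3, -11, 31/33, 6/31.
So there are 3 positive, 1 negative pivots.

(3, 1)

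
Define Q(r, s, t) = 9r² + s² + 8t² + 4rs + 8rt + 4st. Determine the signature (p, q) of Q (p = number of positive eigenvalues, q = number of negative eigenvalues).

The symmetric matrix is A = [[9, 2, 4], [2, 1, 2], [4, 2, 8]].
Applying the same elementary operations to the rows and columns of A produces a congruent diagonal matrix with entries 9, 5/9, 4.
That gives 3 positive pivots.

(3, 0)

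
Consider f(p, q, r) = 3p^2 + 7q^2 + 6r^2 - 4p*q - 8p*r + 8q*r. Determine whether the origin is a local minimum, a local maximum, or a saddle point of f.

The Hessian at the origin is H = [[6, -4, -8], [-4, 14, 8], [-8, 8, 12]].
Row-reducing H symmetrically gives the diagonal entries 6, 34/3, 12/17.
That gives 3 positive pivots.
H is positive definite, so the origin is a strict local minimum.

local minimum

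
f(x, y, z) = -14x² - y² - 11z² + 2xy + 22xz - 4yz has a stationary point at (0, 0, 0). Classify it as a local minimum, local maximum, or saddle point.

local maximum

The Hessian at the origin is H = [[-28, 2, 22], [2, -2, -4], [22, -4, -22]].
Congruent diagonalization of H (simultaneous row and column reduction) yields pivots -28, -13/7, -20/13.
Counting signs: 3 negative.
H is negative definite, so the origin is a strict local maximum.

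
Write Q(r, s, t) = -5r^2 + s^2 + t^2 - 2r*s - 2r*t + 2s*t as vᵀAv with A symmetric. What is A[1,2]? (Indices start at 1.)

-1

The coefficient of r·s in Q is -2. For a symmetric A this equals A[1,2] + A[2,1] = 2·A[1,2].
So A[1,2] = -2/2 = -1.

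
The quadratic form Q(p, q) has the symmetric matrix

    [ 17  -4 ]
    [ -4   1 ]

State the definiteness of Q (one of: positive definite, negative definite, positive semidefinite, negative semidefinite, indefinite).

positive definite

Leading principal minors: Δ_1 = 17, Δ_2 = 1.
All leading principal minors are positive, so by Sylvester's criterion Q is positive definite.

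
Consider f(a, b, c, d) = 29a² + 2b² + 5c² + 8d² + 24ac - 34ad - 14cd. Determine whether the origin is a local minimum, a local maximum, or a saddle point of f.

The Hessian at the origin is H = [[58, 0, 24, -34], [0, 4, 0, 0], [24, 0, 10, -14], [-34, 0, -14, 16]].
Symmetric row and column elimination reduces H to a congruent diagonal form with pivots 58, 4, 2/29, -4.
That gives 3 positive, 1 negative pivots.
H is indefinite, so the origin is a saddle point.

saddle point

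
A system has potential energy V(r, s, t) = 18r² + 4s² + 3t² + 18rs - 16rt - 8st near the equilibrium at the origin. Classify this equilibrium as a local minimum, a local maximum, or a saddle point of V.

saddle point

The Hessian at the origin is H = [[36, 18, -16], [18, 8, -8], [-16, -8, 6]].
Symmetric row and column elimination reduces H to a congruent diagonal form with pivots 36, -1, -10/9.
Counting signs: 1 positive, 2 negative.
H is indefinite, so the origin is a saddle point.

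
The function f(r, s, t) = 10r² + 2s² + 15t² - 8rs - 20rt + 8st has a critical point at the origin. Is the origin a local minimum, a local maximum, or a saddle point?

local minimum

The Hessian at the origin is H = [[20, -8, -20], [-8, 4, 8], [-20, 8, 30]].
Row-reducing H symmetrically gives the diagonal entries 20, 4/5, 10.
So there are 3 positive pivots.
H is positive definite, so the origin is a strict local minimum.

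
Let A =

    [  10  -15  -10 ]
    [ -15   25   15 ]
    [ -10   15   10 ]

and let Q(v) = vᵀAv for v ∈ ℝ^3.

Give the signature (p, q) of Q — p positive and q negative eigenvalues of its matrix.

(2, 0)

Congruent diagonalization of A (simultaneous row and column reduction) yields pivots 10, 5/2, 0.
So there are 2 positive, 1 zero pivots.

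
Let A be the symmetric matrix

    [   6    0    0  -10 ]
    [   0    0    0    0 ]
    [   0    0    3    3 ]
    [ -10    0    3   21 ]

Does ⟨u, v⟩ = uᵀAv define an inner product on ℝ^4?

no

Row-reducing A symmetrically gives the diagonal entries 6, 0, 3, 4/3.
Counting signs: 3 positive, 1 zero.
Hence Q is positive semidefinite.
⟨·,·⟩ is an inner product exactly when A is positive definite.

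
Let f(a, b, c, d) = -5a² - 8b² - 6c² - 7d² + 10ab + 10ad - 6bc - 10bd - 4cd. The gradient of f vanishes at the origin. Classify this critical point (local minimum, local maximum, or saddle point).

local maximum

The Hessian at the origin is H = [[-10, 10, 0, 10], [10, -16, -6, -10], [0, -6, -12, -4], [10, -10, -4, -14]].
An LDLᵀ factorisation of H has diagonal entries -10, -6, -6, -4/3.
Counting signs: 4 negative.
H is negative definite, so the origin is a strict local maximum.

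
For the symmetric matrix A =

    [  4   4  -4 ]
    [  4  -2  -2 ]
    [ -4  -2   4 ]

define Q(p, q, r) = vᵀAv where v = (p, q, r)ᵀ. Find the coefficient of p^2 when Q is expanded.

4

The coefficient of p^2 is the diagonal entry A[1,1] = 4.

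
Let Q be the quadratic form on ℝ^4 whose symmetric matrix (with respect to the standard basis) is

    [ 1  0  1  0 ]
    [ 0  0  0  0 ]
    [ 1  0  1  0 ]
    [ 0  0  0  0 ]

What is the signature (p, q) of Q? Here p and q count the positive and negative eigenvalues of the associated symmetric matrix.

(1, 0)

Row-reducing A symmetrically gives the diagonal entries 1, 0, 0, 0.
So there are 1 positive, 3 zero pivots.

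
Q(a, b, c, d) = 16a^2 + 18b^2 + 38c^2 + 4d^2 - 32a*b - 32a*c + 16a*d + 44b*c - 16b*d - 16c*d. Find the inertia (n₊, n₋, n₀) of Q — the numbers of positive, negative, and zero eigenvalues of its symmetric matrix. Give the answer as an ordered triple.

The symmetric matrix is A = [[16, -16, -16, 8], [-16, 18, 22, -8], [-16, 22, 38, -8], [8, -8, -8, 4]].
Row-reducing A symmetrically gives the diagonal entries 16, 2, 4, 0.
Counting signs: 3 positive, 1 zero.

(3, 0, 1)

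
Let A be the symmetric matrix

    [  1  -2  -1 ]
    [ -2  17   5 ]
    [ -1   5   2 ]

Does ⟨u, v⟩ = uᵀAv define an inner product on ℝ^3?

Leading principal minors: Δ_1 = 1, Δ_2 = 13, Δ_3 = 4.
All leading principal minors are positive, so by Sylvester's criterion Q is positive definite.
⟨·,·⟩ is an inner product exactly when A is positive definite.

yes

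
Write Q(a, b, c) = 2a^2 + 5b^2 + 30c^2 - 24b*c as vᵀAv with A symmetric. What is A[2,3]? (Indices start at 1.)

The coefficient of b·c in Q is -24. For a symmetric A this equals A[2,3] + A[3,2] = 2·A[2,3].
So A[2,3] = -24/2 = -12.

-12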